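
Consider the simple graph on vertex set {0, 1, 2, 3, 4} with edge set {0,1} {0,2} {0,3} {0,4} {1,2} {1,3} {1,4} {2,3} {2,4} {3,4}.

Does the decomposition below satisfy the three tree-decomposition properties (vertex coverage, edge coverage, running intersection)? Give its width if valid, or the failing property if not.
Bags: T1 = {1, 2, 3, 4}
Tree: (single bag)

A tree decomposition must satisfy three properties: every vertex lies in some bag; for every edge, both endpoints lie together in some bag; and for every vertex, the bags containing it form a connected subtree. Here vertex 0 appears in no bag, so the decomposition is invalid.

No — vertex 0 appears in no bag.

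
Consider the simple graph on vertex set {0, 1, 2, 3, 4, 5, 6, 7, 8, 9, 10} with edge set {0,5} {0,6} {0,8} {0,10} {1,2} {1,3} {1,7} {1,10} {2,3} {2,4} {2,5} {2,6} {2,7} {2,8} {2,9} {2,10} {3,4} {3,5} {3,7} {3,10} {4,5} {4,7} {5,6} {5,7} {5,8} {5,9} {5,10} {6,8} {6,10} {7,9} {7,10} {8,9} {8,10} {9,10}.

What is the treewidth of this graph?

A width-4 tree decomposition is:
Bags: B1 = {2, 5, 7, 9, 10}  B2 = {2, 3, 5, 7, 10}  B3 = {2, 5, 8, 9, 10}  B4 = {2, 3, 4, 5, 7}  B5 = {2, 5, 6, 8, 10}  B6 = {1, 2, 3, 7, 10}  B7 = {0, 5, 6, 8, 10}
Tree: B1–B2, B1–B3, B2–B4, B3–B5, B2–B6, B5–B7
Each bag holds 5 vertices, so the decomposition has width 4, which upper-bounds the treewidth. On the other hand G contains the 5-clique {0, 5, 6, 8, 10}. A clique must lie in a single bag of any decomposition, so no decomposition can have width below 4. Therefore the treewidth is 4.

4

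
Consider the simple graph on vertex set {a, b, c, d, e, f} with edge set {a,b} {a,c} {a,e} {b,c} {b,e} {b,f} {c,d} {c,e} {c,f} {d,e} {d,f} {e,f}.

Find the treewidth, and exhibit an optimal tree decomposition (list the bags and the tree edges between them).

Treewidth 3.
Bags: B1 = {b, c, e, f}  B2 = {a, b, c, e}  B3 = {c, d, e, f}
Tree: B1–B2, B1–B3

The largest bag has 4 vertices, giving width 3; this decomposition certifies tw(G) ≤ 3. On the other hand G contains the 4-clique {a, b, c, e}. A clique must lie in a single bag of any decomposition, so no decomposition can have width below 3. The upper and lower bounds meet at 3, so that is the treewidth.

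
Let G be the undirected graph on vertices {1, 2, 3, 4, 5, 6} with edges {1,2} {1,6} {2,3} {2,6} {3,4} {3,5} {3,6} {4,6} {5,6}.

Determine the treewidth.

A width-2 tree decomposition is:
Bags: B1 = {3, 5, 6}  B2 = {2, 3, 6}  B3 = {1, 2, 6}  B4 = {3, 4, 6}
Tree: B1–B2, B2–B3, B2–B4
Each bag holds 3 vertices, so the decomposition has width 2, which upper-bounds the treewidth. On the other hand G contains the 3-clique {1, 2, 6}. A clique must lie in a single bag of any decomposition, so no decomposition can have width below 2. Combining the bounds, tw(G) = 2.

2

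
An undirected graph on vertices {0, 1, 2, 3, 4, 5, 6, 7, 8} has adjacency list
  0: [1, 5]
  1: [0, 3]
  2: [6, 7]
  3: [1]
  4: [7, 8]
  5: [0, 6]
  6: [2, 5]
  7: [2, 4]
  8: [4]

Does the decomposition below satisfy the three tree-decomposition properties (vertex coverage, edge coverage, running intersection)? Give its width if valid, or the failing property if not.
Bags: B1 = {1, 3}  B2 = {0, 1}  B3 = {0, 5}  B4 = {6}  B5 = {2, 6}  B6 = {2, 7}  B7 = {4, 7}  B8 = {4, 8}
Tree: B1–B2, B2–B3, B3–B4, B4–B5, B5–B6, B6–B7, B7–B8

A tree decomposition must satisfy three properties: every vertex lies in some bag; for every edge, both endpoints lie together in some bag; and for every vertex, the bags containing it form a connected subtree. Here edge (5,6) lies in no bag, so the decomposition is invalid.

No — edge (5,6) lies in no bag.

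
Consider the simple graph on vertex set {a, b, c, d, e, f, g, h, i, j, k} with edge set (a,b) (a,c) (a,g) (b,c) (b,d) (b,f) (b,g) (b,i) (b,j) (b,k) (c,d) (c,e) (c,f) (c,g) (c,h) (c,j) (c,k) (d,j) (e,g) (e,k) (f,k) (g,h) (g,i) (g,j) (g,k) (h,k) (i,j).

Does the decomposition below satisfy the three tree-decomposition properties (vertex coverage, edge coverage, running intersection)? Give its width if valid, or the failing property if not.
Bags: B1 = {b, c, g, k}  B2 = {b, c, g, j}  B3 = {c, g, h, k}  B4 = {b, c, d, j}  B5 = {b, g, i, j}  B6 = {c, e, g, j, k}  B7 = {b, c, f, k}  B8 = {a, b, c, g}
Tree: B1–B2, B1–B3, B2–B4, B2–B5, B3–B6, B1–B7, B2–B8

A tree decomposition must satisfy three properties: every vertex lies in some bag; for every edge, both endpoints lie together in some bag; and for every vertex, the bags containing it form a connected subtree. Here bags containing vertex j are not connected in the tree, so the decomposition is invalid.

No — bags containing vertex j are not connected in the tree.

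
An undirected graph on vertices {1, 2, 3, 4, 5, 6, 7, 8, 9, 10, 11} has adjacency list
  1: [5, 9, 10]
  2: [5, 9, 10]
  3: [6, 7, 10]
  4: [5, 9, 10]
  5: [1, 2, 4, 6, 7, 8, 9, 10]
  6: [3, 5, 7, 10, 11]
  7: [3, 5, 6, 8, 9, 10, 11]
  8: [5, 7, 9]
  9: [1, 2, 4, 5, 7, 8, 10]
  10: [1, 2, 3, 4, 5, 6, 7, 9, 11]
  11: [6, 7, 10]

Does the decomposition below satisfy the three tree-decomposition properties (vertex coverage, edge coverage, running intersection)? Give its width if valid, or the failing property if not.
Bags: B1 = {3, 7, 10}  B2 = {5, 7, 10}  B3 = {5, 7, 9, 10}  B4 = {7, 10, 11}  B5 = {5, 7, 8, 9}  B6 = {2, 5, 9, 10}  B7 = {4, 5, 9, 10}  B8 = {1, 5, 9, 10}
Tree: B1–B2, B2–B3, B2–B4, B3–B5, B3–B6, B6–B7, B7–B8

A tree decomposition must satisfy three properties: every vertex lies in some bag; for every edge, both endpoints lie together in some bag; and for every vertex, the bags containing it form a connected subtree. Here vertex 6 appears in no bag, so the decomposition is invalid.

No — vertex 6 appears in no bag.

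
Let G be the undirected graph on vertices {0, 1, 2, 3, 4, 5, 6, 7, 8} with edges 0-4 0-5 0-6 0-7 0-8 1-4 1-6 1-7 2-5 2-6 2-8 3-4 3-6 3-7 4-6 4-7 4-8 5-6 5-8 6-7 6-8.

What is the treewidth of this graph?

A width-3 tree decomposition is:
Bags: B1 = {0, 5, 6, 8}  B2 = {0, 4, 6, 8}  B3 = {2, 5, 6, 8}  B4 = {0, 4, 6, 7}  B5 = {1, 4, 6, 7}  B6 = {3, 4, 6, 7}
Tree: B1–B2, B1–B3, B2–B4, B4–B5, B4–B6
Each bag holds 4 vertices, so the decomposition has width 3, which upper-bounds the treewidth. Conversely, {2, 5, 6, 8} is a clique of size 4, and the vertices of any clique must share a bag in every tree decomposition; so some bag has ≥ 4 vertices and tw(G) ≥ 3. The upper and lower bounds meet at 3, so that is the treewidth.

3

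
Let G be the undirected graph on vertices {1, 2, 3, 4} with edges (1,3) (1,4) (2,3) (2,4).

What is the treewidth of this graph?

2

A width-2 tree decomposition is:
Bags: B1 = {1, 2, 4}  B2 = {1, 2, 3}
Tree: B1–B2
Every bag has size at most 3, so the width is 3 − 1 = 2 and tw(G) ≤ 2. For the lower bound, G contains the cycle 2–4–1–3–2, so G is not a forest; only forests have treewidth ≤ 1, hence tw(G) ≥ 2. Hence tw(G) = 2 exactly.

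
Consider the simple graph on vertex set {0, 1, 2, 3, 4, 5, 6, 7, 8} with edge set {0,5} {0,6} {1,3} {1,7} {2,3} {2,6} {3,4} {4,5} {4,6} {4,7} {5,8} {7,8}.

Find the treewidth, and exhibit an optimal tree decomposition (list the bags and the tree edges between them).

Treewidth 3.
Bags: B1 = {1, 3, 7, 8}  B2 = {3, 4, 7, 8}  B3 = {3, 4, 5, 8}  B4 = {2, 3, 4, 5}  B5 = {2, 4, 5, 6}  B6 = {0, 2, 5, 6}
Tree: B1–B2, B2–B3, B3–B4, B4–B5, B5–B6

Each bag holds 4 vertices, so the decomposition has width 3, which upper-bounds the treewidth. For the lower bound: the 4 vertex sets {1,7,8}, {3}, {4}, {0,2,5,6} are disjoint, each induces a connected subgraph, and every pair is joined by at least one edge of G. Contracting each set to a single vertex therefore yields K_{4} as a minor, and since treewidth is minor-monotone, tw(G) ≥ tw(K_{4}) = 3. Therefore the treewidth is 3.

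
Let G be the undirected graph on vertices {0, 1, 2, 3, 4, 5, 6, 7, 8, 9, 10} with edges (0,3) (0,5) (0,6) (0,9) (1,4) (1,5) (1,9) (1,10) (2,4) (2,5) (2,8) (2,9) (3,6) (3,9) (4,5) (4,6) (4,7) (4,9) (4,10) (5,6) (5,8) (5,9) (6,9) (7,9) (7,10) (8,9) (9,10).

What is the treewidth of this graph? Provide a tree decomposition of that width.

The largest bag has 4 vertices, giving width 3; this decomposition certifies tw(G) ≤ 3. Conversely, {0, 3, 6, 9} is a clique of size 4, and the vertices of any clique must share a bag in every tree decomposition; so some bag has ≥ 4 vertices and tw(G) ≥ 3. Therefore the treewidth is 3.

Treewidth 3.
Bags: B1 = {2, 5, 8, 9}  B2 = {2, 4, 5, 9}  B3 = {4, 5, 6, 9}  B4 = {1, 4, 5, 9}  B5 = {1, 4, 9, 10}  B6 = {0, 5, 6, 9}  B7 = {4, 7, 9, 10}  B8 = {0, 3, 6, 9}
Tree: B1–B2, B2–B3, B3–B4, B4–B5, B3–B6, B5–B7, B6–B8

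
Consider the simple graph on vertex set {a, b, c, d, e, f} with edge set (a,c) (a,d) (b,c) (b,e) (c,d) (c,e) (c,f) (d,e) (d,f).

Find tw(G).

2

A width-2 tree decomposition is:
Bags: B1 = {c, d, f}  B2 = {c, d, e}  B3 = {b, c, e}  B4 = {a, c, d}
Tree: B1–B2, B2–B3, B2–B4
Each bag holds 3 vertices, so the decomposition has width 2, which upper-bounds the treewidth. On the other hand G contains the 3-clique {c, d, e}. A clique must lie in a single bag of any decomposition, so no decomposition can have width below 2. Therefore the treewidth is 2.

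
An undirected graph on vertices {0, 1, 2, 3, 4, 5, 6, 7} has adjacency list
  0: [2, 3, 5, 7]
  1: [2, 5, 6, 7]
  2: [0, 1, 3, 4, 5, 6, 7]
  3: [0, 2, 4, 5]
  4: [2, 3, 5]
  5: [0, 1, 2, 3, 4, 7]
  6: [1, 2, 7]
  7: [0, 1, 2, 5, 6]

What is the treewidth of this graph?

A width-3 tree decomposition is:
Bags: B1 = {1, 2, 5, 7}  B2 = {0, 2, 5, 7}  B3 = {0, 2, 3, 5}  B4 = {1, 2, 6, 7}  B5 = {2, 3, 4, 5}
Tree: B1–B2, B2–B3, B1–B4, B3–B5
Every bag has size at most 4, so the width is 4 − 1 = 3 and tw(G) ≤ 3. For the lower bound, the 4 vertices {0, 2, 3, 5} are pairwise adjacent, and any tree decomposition puts a clique entirely inside one bag — forcing width ≥ 3. Combining the bounds, tw(G) = 3.

3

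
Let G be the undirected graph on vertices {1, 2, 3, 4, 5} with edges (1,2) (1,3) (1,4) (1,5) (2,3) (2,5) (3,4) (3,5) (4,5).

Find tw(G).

3

A width-3 tree decomposition is:
Bags: B1 = {1, 2, 3, 5}  B2 = {1, 3, 4, 5}
Tree: B1–B2
Each bag holds 4 vertices, so the decomposition has width 3, which upper-bounds the treewidth. Conversely, {1, 2, 3, 5} is a clique of size 4, and the vertices of any clique must share a bag in every tree decomposition; so some bag has ≥ 4 vertices and tw(G) ≥ 3. Combining the bounds, tw(G) = 3.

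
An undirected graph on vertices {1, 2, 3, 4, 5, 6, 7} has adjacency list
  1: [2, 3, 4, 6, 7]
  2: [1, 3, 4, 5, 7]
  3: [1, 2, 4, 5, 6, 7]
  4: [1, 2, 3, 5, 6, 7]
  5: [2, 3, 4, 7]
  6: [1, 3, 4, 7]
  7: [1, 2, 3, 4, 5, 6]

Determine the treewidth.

4

A width-4 tree decomposition is:
Bags: B1 = {2, 3, 4, 5, 7}  B2 = {1, 2, 3, 4, 7}  B3 = {1, 3, 4, 6, 7}
Tree: B1–B2, B2–B3
The largest bag has 5 vertices, giving width 4; this decomposition certifies tw(G) ≤ 4. For the lower bound, the 5 vertices {1, 2, 3, 4, 7} are pairwise adjacent, and any tree decomposition puts a clique entirely inside one bag — forcing width ≥ 4. The upper and lower bounds meet at 4, so that is the treewidth.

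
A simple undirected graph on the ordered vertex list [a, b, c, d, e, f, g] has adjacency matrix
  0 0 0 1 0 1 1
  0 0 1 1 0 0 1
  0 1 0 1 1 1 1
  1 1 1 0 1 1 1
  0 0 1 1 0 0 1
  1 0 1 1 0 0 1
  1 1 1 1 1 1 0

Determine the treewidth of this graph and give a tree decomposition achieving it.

Treewidth 3.
One such decomposition:
Bags: B1 = {c, d, e, g}  B2 = {b, c, d, g}  B3 = {c, d, f, g}  B4 = {a, d, f, g}
Tree: B1–B2, B1–B3, B3–B4

The largest bag has 4 vertices, giving width 3; this decomposition certifies tw(G) ≤ 3. For the lower bound, the 4 vertices {c, d, e, g} are pairwise adjacent, and any tree decomposition puts a clique entirely inside one bag — forcing width ≥ 3. Therefore the treewidth is 3.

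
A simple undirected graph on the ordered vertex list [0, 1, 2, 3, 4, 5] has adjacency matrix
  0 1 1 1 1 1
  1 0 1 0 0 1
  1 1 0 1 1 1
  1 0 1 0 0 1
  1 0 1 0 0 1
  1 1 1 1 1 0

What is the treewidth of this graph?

3

A width-3 tree decomposition is:
Bags: B1 = {0, 1, 2, 5}  B2 = {0, 2, 3, 5}  B3 = {0, 2, 4, 5}
Tree: B1–B2, B2–B3
Each bag holds 4 vertices, so the decomposition has width 3, which upper-bounds the treewidth. On the other hand G contains the 4-clique {0, 1, 2, 5}. A clique must lie in a single bag of any decomposition, so no decomposition can have width below 3. Combining the bounds, tw(G) = 3.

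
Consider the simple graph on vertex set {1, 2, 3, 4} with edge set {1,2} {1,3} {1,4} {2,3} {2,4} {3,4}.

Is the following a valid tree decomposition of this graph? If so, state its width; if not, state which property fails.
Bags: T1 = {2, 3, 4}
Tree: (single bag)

No — vertex 1 appears in no bag.

A tree decomposition must satisfy three properties: every vertex lies in some bag; for every edge, both endpoints lie together in some bag; and for every vertex, the bags containing it form a connected subtree. Here vertex 1 appears in no bag, so the decomposition is invalid.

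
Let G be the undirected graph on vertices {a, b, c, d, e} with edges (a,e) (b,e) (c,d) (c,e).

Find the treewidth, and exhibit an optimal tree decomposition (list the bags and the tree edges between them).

The largest bag has 2 vertices, giving width 1; this decomposition certifies tw(G) ≤ 1. G has an edge, so its treewidth is at least 1. The upper and lower bounds meet at 1, so that is the treewidth.

Treewidth 1.
Bags: B1 = {b, e}  B2 = {c, e}  B3 = {a, e}  B4 = {c, d}
Tree: B1–B2, B2–B3, B2–B4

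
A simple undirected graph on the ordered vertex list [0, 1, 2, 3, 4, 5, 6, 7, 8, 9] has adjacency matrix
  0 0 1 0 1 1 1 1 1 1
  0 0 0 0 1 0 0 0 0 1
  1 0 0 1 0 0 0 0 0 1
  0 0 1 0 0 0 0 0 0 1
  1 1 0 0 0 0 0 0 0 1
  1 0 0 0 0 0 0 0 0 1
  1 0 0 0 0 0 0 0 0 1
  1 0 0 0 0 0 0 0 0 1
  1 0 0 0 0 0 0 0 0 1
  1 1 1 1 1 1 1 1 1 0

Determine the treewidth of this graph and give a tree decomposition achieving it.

Treewidth 2.
One such decomposition:
Bags: B1 = {0, 4, 9}  B2 = {0, 7, 9}  B3 = {1, 4, 9}  B4 = {0, 5, 9}  B5 = {0, 2, 9}  B6 = {0, 6, 9}  B7 = {0, 8, 9}  B8 = {2, 3, 9}
Tree: B1–B2, B1–B3, B1–B4, B4–B5, B1–B6, B1–B7, B5–B8

The largest bag has 3 vertices, giving width 2; this decomposition certifies tw(G) ≤ 2. On the other hand G contains the 3-clique {0, 2, 9}. A clique must lie in a single bag of any decomposition, so no decomposition can have width below 2. The upper and lower bounds meet at 2, so that is the treewidth.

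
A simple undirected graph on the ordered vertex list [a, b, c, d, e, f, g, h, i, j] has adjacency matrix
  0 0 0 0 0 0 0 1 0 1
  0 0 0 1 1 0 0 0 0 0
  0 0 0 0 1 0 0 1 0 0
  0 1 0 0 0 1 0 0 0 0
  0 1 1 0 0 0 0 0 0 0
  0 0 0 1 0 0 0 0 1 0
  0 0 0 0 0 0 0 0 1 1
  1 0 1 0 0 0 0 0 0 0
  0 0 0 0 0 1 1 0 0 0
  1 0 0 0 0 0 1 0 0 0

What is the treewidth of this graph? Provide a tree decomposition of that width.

Treewidth 2.
Bags: B1 = {b, d, e}  B2 = {c, d, e}  B3 = {c, d, h}  B4 = {a, d, h}  B5 = {a, d, j}  B6 = {d, g, j}  B7 = {d, g, i}  B8 = {d, f, i}
Tree: B1–B2, B2–B3, B3–B4, B4–B5, B5–B6, B6–B7, B7–B8

Each bag holds 3 vertices, so the decomposition has width 2, which upper-bounds the treewidth. For the lower bound, G contains the cycle d–b–e–c–h–a–j–g–i–f–d, so G is not a forest; only forests have treewidth ≤ 1, hence tw(G) ≥ 2. The upper and lower bounds meet at 2, so that is the treewidth.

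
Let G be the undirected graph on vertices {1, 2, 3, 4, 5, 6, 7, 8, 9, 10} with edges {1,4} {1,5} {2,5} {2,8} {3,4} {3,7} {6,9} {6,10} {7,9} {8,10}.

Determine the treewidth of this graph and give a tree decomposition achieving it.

The largest bag has 3 vertices, giving width 2; this decomposition certifies tw(G) ≤ 2. Since 10–6–9–7–3–4–1–5–2–8–10 is a cycle in G, G is not acyclic. Forests are exactly the graphs of treewidth ≤ 1, so tw(G) ≥ 2. Combining the bounds, tw(G) = 2.

Treewidth 2.
One such decomposition:
Bags: B1 = {6, 9, 10}  B2 = {7, 9, 10}  B3 = {3, 7, 10}  B4 = {3, 4, 10}  B5 = {1, 4, 10}  B6 = {1, 5, 10}  B7 = {2, 5, 10}  B8 = {2, 8, 10}
Tree: B1–B2, B2–B3, B3–B4, B4–B5, B5–B6, B6–B7, B7–B8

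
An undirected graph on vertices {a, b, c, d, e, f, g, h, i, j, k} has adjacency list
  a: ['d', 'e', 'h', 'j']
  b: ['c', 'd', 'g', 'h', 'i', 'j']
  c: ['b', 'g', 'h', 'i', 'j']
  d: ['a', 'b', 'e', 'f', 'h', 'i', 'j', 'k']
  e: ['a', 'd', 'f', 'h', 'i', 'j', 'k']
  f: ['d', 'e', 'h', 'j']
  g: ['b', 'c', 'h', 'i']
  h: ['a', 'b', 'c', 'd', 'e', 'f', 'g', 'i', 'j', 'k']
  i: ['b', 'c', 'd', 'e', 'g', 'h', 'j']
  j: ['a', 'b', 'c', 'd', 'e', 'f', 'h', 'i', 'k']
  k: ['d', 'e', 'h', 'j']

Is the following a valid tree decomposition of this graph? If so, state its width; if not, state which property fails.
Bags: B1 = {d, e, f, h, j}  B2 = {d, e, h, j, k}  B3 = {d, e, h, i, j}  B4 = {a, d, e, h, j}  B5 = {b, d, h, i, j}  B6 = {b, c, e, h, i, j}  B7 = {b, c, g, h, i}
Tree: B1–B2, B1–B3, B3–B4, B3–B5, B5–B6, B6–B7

A tree decomposition must satisfy three properties: every vertex lies in some bag; for every edge, both endpoints lie together in some bag; and for every vertex, the bags containing it form a connected subtree. Here bags containing vertex e are not connected in the tree, so the decomposition is invalid.

No — bags containing vertex e are not connected in the tree.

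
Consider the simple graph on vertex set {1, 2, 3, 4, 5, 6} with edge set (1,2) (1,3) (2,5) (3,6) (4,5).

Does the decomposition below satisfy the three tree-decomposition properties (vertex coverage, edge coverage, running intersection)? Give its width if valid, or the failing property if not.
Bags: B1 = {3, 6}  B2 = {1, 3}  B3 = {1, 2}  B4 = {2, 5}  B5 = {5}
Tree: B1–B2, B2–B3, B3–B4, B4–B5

A tree decomposition must satisfy three properties: every vertex lies in some bag; for every edge, both endpoints lie together in some bag; and for every vertex, the bags containing it form a connected subtree. Here vertex 4 appears in no bag, so the decomposition is invalid.

No — vertex 4 appears in no bag.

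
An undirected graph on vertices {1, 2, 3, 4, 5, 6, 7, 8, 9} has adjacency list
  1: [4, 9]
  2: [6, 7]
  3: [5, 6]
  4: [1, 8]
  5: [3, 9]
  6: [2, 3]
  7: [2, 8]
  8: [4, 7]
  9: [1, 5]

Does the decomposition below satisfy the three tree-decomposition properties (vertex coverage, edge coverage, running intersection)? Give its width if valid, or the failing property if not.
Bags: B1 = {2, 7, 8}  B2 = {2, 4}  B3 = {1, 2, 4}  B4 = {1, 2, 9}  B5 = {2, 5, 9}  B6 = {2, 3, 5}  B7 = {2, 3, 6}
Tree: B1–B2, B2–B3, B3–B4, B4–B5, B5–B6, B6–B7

A tree decomposition must satisfy three properties: every vertex lies in some bag; for every edge, both endpoints lie together in some bag; and for every vertex, the bags containing it form a connected subtree. Here edge (8,4) lies in no bag, so the decomposition is invalid.

No — edge (8,4) lies in no bag.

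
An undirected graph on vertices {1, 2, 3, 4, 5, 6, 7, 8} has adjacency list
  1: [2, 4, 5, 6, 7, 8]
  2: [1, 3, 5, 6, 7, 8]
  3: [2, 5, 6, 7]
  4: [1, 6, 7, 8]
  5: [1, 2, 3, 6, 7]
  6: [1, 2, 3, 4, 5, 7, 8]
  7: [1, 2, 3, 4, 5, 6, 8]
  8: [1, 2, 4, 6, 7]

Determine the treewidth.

A width-4 tree decomposition is:
Bags: B1 = {1, 2, 6, 7, 8}  B2 = {1, 2, 5, 6, 7}  B3 = {1, 4, 6, 7, 8}  B4 = {2, 3, 5, 6, 7}
Tree: B1–B2, B1–B3, B2–B4
Each bag holds 5 vertices, so the decomposition has width 4, which upper-bounds the treewidth. Conversely, {1, 2, 6, 7, 8} is a clique of size 5, and the vertices of any clique must share a bag in every tree decomposition; so some bag has ≥ 5 vertices and tw(G) ≥ 4. Hence tw(G) = 4 exactly.

4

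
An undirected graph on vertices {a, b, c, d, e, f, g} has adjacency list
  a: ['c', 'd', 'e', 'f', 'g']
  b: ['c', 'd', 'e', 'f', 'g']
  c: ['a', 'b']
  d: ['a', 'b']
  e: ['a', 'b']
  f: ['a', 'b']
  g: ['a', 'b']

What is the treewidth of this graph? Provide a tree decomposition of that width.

Treewidth 2.
One optimal decomposition is:
Bags: B1 = {a, b, e}  B2 = {a, b, c}  B3 = {a, b, f}  B4 = {a, b, g}  B5 = {a, b, d}
Tree: B1–B2, B2–B3, B3–B4, B4–B5

Each bag holds 3 vertices, so the decomposition has width 2, which upper-bounds the treewidth. The edges a–e–b–c–a form a cycle, so G is not a tree and its treewidth is at least 2. Hence tw(G) = 2 exactly.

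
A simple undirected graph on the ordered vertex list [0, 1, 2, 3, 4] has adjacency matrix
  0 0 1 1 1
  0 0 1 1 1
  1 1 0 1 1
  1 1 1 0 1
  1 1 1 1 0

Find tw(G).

3

A width-3 tree decomposition is:
Bags: B1 = {1, 2, 3, 4}  B2 = {0, 2, 3, 4}
Tree: B1–B2
The largest bag has 4 vertices, giving width 3; this decomposition certifies tw(G) ≤ 3. For the lower bound, the 4 vertices {0, 2, 3, 4} are pairwise adjacent, and any tree decomposition puts a clique entirely inside one bag — forcing width ≥ 3. Combining the bounds, tw(G) = 3.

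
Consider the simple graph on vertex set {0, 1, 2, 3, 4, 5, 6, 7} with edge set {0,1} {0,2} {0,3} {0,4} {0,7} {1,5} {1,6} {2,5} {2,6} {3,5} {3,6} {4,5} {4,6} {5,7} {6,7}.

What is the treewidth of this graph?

A width-3 tree decomposition is:
Bags: B1 = {0, 2, 5, 6}  B2 = {0, 1, 5, 6}  B3 = {0, 3, 5, 6}  B4 = {0, 5, 6, 7}  B5 = {0, 4, 5, 6}
Tree: B1–B2, B2–B3, B3–B4, B4–B5
The largest bag has 4 vertices, giving width 3; this decomposition certifies tw(G) ≤ 3. For the lower bound: the 4 vertex sets {2,6}, {0,1}, {5}, {3} are disjoint, each induces a connected subgraph, and every pair is joined by at least one edge of G. Contracting each set to a single vertex therefore yields K_{4} as a minor, and since treewidth is minor-monotone, tw(G) ≥ tw(K_{4}) = 3. Combining the bounds, tw(G) = 3.

3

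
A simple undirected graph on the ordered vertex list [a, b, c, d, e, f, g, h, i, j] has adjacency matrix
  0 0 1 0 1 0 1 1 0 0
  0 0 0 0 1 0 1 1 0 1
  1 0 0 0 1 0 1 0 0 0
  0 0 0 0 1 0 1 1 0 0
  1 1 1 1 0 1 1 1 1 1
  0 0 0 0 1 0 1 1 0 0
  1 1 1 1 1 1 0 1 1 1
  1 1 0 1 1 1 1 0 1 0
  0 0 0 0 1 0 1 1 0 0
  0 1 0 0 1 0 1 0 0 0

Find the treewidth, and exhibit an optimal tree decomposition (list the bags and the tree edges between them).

Treewidth 3.
One such decomposition:
Bags: B1 = {b, e, g, h}  B2 = {d, e, g, h}  B3 = {e, g, h, i}  B4 = {a, e, g, h}  B5 = {b, e, g, j}  B6 = {a, c, e, g}  B7 = {e, f, g, h}
Tree: B1–B2, B1–B3, B1–B4, B1–B5, B4–B6, B2–B7

Each bag holds 4 vertices, so the decomposition has width 3, which upper-bounds the treewidth. For the lower bound, the 4 vertices {b, e, g, j} are pairwise adjacent, and any tree decomposition puts a clique entirely inside one bag — forcing width ≥ 3. Therefore the treewidth is 3.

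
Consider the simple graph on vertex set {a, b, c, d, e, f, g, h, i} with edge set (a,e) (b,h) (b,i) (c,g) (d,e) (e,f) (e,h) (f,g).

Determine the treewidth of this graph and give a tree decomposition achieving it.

Each bag holds 2 vertices, so the decomposition has width 1, which upper-bounds the treewidth. Any graph with an edge has treewidth ≥ 1, and G has the edge e–a. The upper and lower bounds meet at 1, so that is the treewidth.

Treewidth 1.
One such decomposition:
Bags: B1 = {a, e}  B2 = {e, f}  B3 = {e, h}  B4 = {f, g}  B5 = {b, h}  B6 = {c, g}  B7 = {d, e}  B8 = {b, i}
Tree: B1–B2, B1–B3, B2–B4, B3–B5, B4–B6, B1–B7, B5–B8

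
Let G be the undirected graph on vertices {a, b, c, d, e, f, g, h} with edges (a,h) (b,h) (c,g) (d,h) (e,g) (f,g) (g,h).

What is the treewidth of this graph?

A width-1 tree decomposition is:
Bags: B1 = {f, g}  B2 = {c, g}  B3 = {g, h}  B4 = {e, g}  B5 = {d, h}  B6 = {a, h}  B7 = {b, h}
Tree: B1–B2, B2–B3, B2–B4, B3–B5, B3–B6, B6–B7
The largest bag has 2 vertices, giving width 1; this decomposition certifies tw(G) ≤ 1. Any graph with an edge has treewidth ≥ 1, and G has the edge g–f. Hence tw(G) = 1 exactly.

1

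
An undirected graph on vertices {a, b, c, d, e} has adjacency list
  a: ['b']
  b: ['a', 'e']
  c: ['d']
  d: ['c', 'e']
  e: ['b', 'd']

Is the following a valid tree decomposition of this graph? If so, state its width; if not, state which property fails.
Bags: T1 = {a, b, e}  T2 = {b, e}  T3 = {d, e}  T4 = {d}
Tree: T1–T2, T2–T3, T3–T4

A tree decomposition must satisfy three properties: every vertex lies in some bag; for every edge, both endpoints lie together in some bag; and for every vertex, the bags containing it form a connected subtree. Here vertex c appears in no bag, so the decomposition is invalid.

No — vertex c appears in no bag.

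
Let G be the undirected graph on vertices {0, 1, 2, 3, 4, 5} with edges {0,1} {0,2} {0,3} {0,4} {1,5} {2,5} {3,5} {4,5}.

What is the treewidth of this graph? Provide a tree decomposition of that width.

Each bag holds 3 vertices, so the decomposition has width 2, which upper-bounds the treewidth. The edges 5–2–0–4–5 form a cycle, so G is not a tree and its treewidth is at least 2. Therefore the treewidth is 2.

Treewidth 2.
One optimal decomposition is:
Bags: B1 = {0, 2, 5}  B2 = {0, 4, 5}  B3 = {0, 3, 5}  B4 = {0, 1, 5}
Tree: B1–B2, B2–B3, B3–B4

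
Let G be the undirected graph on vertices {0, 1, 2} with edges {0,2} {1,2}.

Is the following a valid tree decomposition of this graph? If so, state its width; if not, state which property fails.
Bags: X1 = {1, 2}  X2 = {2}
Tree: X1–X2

No — vertex 0 appears in no bag.

A tree decomposition must satisfy three properties: every vertex lies in some bag; for every edge, both endpoints lie together in some bag; and for every vertex, the bags containing it form a connected subtree. Here vertex 0 appears in no bag, so the decomposition is invalid.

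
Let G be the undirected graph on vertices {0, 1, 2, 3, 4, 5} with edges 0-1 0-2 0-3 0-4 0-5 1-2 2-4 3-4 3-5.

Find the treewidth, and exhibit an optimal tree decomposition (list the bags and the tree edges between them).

Treewidth 2.
One optimal decomposition is:
Bags: B1 = {0, 3, 4}  B2 = {0, 2, 4}  B3 = {0, 3, 5}  B4 = {0, 1, 2}
Tree: B1–B2, B1–B3, B2–B4

Each bag holds 3 vertices, so the decomposition has width 2, which upper-bounds the treewidth. On the other hand G contains the 3-clique {0, 1, 2}. A clique must lie in a single bag of any decomposition, so no decomposition can have width below 2. The upper and lower bounds meet at 2, so that is the treewidth.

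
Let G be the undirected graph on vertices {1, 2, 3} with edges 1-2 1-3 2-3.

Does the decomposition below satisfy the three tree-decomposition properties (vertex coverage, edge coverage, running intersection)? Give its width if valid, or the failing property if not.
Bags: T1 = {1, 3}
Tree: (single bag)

A tree decomposition must satisfy three properties: every vertex lies in some bag; for every edge, both endpoints lie together in some bag; and for every vertex, the bags containing it form a connected subtree. Here vertex 2 appears in no bag, so the decomposition is invalid.

No — vertex 2 appears in no bag.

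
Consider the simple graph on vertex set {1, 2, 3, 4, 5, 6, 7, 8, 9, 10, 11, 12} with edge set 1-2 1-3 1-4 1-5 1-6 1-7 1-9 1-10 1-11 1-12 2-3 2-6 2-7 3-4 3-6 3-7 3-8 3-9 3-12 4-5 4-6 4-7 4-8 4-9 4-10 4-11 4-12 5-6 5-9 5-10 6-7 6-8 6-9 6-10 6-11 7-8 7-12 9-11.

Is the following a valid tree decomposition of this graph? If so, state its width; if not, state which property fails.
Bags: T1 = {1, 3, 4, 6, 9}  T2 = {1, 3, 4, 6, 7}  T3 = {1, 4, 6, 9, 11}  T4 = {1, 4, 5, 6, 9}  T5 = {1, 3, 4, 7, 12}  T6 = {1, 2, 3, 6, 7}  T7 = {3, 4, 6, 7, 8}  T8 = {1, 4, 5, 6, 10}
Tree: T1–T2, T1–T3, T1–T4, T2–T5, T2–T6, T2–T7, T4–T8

Checking the three conditions: (i) the bags cover all of {1, 2, 3, 4, 5, 6, 7, 8, 9, 10, 11, 12}; (ii) for each edge, some bag contains both endpoints; (iii) the bags containing any fixed vertex form a subtree. All hold, so the decomposition is valid with width 5 − 1 = 4.

Yes; width 4.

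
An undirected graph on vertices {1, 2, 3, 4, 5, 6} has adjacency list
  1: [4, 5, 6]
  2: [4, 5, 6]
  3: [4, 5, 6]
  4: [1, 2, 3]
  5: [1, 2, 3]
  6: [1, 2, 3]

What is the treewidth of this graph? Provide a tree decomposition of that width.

The largest bag has 4 vertices, giving width 3; this decomposition certifies tw(G) ≤ 3. For the lower bound: the 4 vertex sets {1,6}, {3,4}, {2}, {5} are disjoint, each induces a connected subgraph, and every pair is joined by at least one edge of G. Contracting each set to a single vertex therefore yields K_{4} as a minor, and since treewidth is minor-monotone, tw(G) ≥ tw(K_{4}) = 3. Hence tw(G) = 3 exactly.

Treewidth 3.
One such decomposition:
Bags: B1 = {1, 2, 3, 6}  B2 = {1, 2, 3, 4}  B3 = {1, 2, 3, 5}
Tree: B1–B2, B2–B3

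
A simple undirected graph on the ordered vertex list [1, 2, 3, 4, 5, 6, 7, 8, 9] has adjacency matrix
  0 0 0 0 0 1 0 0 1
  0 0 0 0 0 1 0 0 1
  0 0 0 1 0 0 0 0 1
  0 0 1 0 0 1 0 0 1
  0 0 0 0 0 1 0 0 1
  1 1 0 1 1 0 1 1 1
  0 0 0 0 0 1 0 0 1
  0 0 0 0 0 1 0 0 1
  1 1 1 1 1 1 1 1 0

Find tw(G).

2

A width-2 tree decomposition is:
Bags: B1 = {2, 6, 9}  B2 = {1, 6, 9}  B3 = {6, 7, 9}  B4 = {4, 6, 9}  B5 = {3, 4, 9}  B6 = {5, 6, 9}  B7 = {6, 8, 9}
Tree: B1–B2, B2–B3, B2–B4, B4–B5, B2–B6, B3–B7
Each bag holds 3 vertices, so the decomposition has width 2, which upper-bounds the treewidth. Conversely, {3, 4, 9} is a clique of size 3, and the vertices of any clique must share a bag in every tree decomposition; so some bag has ≥ 3 vertices and tw(G) ≥ 2. Combining the bounds, tw(G) = 2.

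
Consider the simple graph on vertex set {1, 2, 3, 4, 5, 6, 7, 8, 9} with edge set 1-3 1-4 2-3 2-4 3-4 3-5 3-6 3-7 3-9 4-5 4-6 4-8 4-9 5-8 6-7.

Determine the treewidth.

2

A width-2 tree decomposition is:
Bags: B1 = {2, 3, 4}  B2 = {3, 4, 6}  B3 = {3, 4, 5}  B4 = {4, 5, 8}  B5 = {1, 3, 4}  B6 = {3, 6, 7}  B7 = {3, 4, 9}
Tree: B1–B2, B1–B3, B3–B4, B3–B5, B2–B6, B3–B7
The largest bag has 3 vertices, giving width 2; this decomposition certifies tw(G) ≤ 2. For the lower bound, the 3 vertices {4, 5, 8} are pairwise adjacent, and any tree decomposition puts a clique entirely inside one bag — forcing width ≥ 2. The upper and lower bounds meet at 2, so that is the treewidth.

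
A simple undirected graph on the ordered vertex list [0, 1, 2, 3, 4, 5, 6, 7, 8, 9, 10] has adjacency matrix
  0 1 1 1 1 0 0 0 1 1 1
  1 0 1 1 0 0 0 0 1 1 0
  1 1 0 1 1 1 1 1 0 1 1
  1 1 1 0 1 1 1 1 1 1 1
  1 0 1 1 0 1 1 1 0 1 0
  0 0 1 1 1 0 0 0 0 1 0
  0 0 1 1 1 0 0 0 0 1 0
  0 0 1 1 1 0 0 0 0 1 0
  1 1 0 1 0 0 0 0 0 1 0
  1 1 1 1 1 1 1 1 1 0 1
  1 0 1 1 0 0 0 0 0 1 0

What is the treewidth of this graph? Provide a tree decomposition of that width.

Each bag holds 5 vertices, so the decomposition has width 4, which upper-bounds the treewidth. For the lower bound, the 5 vertices {0, 1, 3, 8, 9} are pairwise adjacent, and any tree decomposition puts a clique entirely inside one bag — forcing width ≥ 4. Hence tw(G) = 4 exactly.

Treewidth 4.
Bags: B1 = {0, 2, 3, 9, 10}  B2 = {0, 2, 3, 4, 9}  B3 = {0, 1, 2, 3, 9}  B4 = {2, 3, 4, 5, 9}  B5 = {2, 3, 4, 7, 9}  B6 = {0, 1, 3, 8, 9}  B7 = {2, 3, 4, 6, 9}
Tree: B1–B2, B2–B3, B2–B4, B4–B5, B3–B6, B4–B7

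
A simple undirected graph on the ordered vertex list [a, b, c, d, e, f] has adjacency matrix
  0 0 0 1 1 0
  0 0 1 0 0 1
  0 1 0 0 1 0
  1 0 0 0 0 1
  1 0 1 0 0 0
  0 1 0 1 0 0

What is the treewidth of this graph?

A width-2 tree decomposition is:
Bags: B1 = {b, c, f}  B2 = {c, d, f}  B3 = {a, c, d}  B4 = {a, c, e}
Tree: B1–B2, B2–B3, B3–B4
Every bag has size at most 3, so the width is 3 − 1 = 2 and tw(G) ≤ 2. The edges c–b–f–d–a–e–c form a cycle, so G is not a tree and its treewidth is at least 2. Therefore the treewidth is 2.

2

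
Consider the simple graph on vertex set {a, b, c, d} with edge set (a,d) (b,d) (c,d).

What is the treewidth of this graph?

A width-1 tree decomposition is:
Bags: B1 = {b, d}  B2 = {c, d}  B3 = {a, d}
Tree: B1–B2, B2–B3
Every bag has size at most 2, so the width is 2 − 1 = 1 and tw(G) ≤ 1. Any graph with an edge has treewidth ≥ 1, and G has the edge d–b. Combining the bounds, tw(G) = 1.

1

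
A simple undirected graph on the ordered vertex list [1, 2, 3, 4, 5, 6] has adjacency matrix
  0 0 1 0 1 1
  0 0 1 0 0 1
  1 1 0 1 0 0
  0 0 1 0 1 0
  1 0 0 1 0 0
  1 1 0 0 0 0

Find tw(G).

A width-2 tree decomposition is:
Bags: B1 = {2, 3, 6}  B2 = {1, 3, 6}  B3 = {1, 3, 4}  B4 = {1, 4, 5}
Tree: B1–B2, B2–B3, B3–B4
Every bag has size at most 3, so the width is 3 − 1 = 2 and tw(G) ≤ 2. The edges 2–6–1–3–2 form a cycle, so G is not a tree and its treewidth is at least 2. The upper and lower bounds meet at 2, so that is the treewidth.

2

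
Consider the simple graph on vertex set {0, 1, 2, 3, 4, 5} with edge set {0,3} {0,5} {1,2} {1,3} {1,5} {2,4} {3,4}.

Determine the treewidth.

A width-2 tree decomposition is:
Bags: B1 = {0, 1, 5}  B2 = {0, 1, 3}  B3 = {1, 2, 3}  B4 = {2, 3, 4}
Tree: B1–B2, B2–B3, B3–B4
The largest bag has 3 vertices, giving width 2; this decomposition certifies tw(G) ≤ 2. Since 5–0–3–1–5 is a cycle in G, G is not acyclic. Forests are exactly the graphs of treewidth ≤ 1, so tw(G) ≥ 2. Hence tw(G) = 2 exactly.

2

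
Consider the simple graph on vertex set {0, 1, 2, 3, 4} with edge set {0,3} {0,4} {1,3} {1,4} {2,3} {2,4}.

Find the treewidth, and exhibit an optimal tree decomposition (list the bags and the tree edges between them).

Treewidth 2.
One optimal decomposition is:
Bags: B1 = {0, 3, 4}  B2 = {2, 3, 4}  B3 = {1, 3, 4}
Tree: B1–B2, B2–B3

The largest bag has 3 vertices, giving width 2; this decomposition certifies tw(G) ≤ 2. The edges 3–0–4–2–3 form a cycle, so G is not a tree and its treewidth is at least 2. Combining the bounds, tw(G) = 2.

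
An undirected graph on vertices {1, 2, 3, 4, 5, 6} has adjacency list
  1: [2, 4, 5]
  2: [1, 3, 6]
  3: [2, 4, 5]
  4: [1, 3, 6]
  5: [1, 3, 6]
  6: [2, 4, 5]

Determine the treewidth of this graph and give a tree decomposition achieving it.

Every bag has size at most 4, so the width is 4 − 1 = 3 and tw(G) ≤ 3. For the lower bound: the 4 vertex sets {5,6}, {2,3}, {1}, {4} are disjoint, each induces a connected subgraph, and every pair is joined by at least one edge of G. Contracting each set to a single vertex therefore yields K_{4} as a minor, and since treewidth is minor-monotone, tw(G) ≥ tw(K_{4}) = 3. The upper and lower bounds meet at 3, so that is the treewidth.

Treewidth 3.
One optimal decomposition is:
Bags: B1 = {1, 3, 5, 6}  B2 = {1, 2, 3, 6}  B3 = {1, 3, 4, 6}
Tree: B1–B2, B2–B3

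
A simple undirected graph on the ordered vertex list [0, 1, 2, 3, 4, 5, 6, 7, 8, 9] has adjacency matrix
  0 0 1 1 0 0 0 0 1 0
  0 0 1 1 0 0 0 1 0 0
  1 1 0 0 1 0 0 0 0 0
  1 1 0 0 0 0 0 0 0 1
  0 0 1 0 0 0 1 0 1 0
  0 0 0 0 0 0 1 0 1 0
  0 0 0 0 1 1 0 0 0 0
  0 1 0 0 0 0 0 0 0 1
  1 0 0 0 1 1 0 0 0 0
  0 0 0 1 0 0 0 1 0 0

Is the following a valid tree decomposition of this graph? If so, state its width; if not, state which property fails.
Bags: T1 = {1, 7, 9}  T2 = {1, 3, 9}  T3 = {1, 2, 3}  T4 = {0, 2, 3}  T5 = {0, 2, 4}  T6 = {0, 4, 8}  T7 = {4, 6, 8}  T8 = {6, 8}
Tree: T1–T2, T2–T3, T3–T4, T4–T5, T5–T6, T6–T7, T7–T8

A tree decomposition must satisfy three properties: every vertex lies in some bag; for every edge, both endpoints lie together in some bag; and for every vertex, the bags containing it form a connected subtree. Here vertex 5 appears in no bag, so the decomposition is invalid.

No — vertex 5 appears in no bag.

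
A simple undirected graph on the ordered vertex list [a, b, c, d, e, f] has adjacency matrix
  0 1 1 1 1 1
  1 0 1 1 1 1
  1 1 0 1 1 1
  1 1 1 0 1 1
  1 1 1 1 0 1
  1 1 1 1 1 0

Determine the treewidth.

A width-5 tree decomposition is:
Bags: B1 = {a, b, c, d, e, f}
Tree: (single bag)
With just one bag of size 6, the width is 6 − 1 = 5, so tw(G) ≤ 5. Conversely, {a, b, c, d, e, f} is a clique of size 6, and the vertices of any clique must share a bag in every tree decomposition; so some bag has ≥ 6 vertices and tw(G) ≥ 5. Combining the bounds, tw(G) = 5.

5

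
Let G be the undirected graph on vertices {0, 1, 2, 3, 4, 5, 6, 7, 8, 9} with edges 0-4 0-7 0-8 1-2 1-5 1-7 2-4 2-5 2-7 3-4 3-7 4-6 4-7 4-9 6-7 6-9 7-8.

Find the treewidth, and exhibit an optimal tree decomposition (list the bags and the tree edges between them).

Treewidth 2.
One optimal decomposition is:
Bags: B1 = {2, 4, 7}  B2 = {3, 4, 7}  B3 = {0, 4, 7}  B4 = {1, 2, 7}  B5 = {4, 6, 7}  B6 = {4, 6, 9}  B7 = {1, 2, 5}  B8 = {0, 7, 8}
Tree: B1–B2, B1–B3, B1–B4, B2–B5, B5–B6, B4–B7, B3–B8

Every bag has size at most 3, so the width is 3 − 1 = 2 and tw(G) ≤ 2. For the lower bound, the 3 vertices {4, 6, 9} are pairwise adjacent, and any tree decomposition puts a clique entirely inside one bag — forcing width ≥ 2. Combining the bounds, tw(G) = 2.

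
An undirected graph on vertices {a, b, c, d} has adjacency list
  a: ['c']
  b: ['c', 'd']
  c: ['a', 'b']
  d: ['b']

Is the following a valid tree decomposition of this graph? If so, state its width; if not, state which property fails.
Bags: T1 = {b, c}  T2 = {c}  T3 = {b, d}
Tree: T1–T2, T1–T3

No — vertex a appears in no bag.

A tree decomposition must satisfy three properties: every vertex lies in some bag; for every edge, both endpoints lie together in some bag; and for every vertex, the bags containing it form a connected subtree. Here vertex a appears in no bag, so the decomposition is invalid.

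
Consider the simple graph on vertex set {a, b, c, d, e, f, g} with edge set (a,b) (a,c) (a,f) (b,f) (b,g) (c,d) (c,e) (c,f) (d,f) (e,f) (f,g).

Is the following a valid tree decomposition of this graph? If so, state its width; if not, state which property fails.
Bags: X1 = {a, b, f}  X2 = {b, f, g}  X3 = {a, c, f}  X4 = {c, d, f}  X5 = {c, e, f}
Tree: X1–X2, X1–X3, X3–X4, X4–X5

Yes; width 2.

Checking the three conditions: (i) the bags cover all of {a, b, c, d, e, f, g}; (ii) for each edge, some bag contains both endpoints; (iii) the bags containing any fixed vertex form a subtree. All hold, so the decomposition is valid with width 3 − 1 = 2.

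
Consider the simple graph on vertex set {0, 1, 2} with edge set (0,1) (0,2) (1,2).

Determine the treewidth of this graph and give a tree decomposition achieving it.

Treewidth 2.
One optimal decomposition is:
Bags: B1 = {0, 1, 2}
Tree: (single bag)

A single bag containing all 3 vertices is trivially a valid decomposition of width 2. On the other hand G contains the 3-clique {0, 1, 2}. A clique must lie in a single bag of any decomposition, so no decomposition can have width below 2. The upper and lower bounds meet at 2, so that is the treewidth.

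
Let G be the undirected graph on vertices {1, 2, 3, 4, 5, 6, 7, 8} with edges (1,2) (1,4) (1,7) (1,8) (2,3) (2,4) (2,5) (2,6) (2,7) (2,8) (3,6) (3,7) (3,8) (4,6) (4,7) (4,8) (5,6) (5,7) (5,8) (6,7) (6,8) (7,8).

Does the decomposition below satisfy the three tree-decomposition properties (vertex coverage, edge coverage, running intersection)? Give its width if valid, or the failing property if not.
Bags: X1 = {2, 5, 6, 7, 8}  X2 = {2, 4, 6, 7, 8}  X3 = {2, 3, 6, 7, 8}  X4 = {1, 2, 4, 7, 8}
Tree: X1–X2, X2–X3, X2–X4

Yes; width 4.

Every vertex of G appears in some bag (union = {1, 2, 3, 4, 5, 6, 7, 8}); every edge is covered by a bag; and for each vertex v the set of bags containing v is connected in the bag tree. The decomposition is therefore valid. The largest bag has 5 vertices, so the width is 4.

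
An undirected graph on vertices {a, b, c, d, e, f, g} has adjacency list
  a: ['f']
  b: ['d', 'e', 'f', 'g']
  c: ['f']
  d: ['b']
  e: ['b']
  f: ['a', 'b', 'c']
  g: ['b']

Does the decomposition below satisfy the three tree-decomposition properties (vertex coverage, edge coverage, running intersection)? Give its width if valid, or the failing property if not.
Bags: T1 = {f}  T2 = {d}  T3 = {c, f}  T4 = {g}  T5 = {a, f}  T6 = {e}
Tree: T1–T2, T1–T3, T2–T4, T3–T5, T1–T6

A tree decomposition must satisfy three properties: every vertex lies in some bag; for every edge, both endpoints lie together in some bag; and for every vertex, the bags containing it form a connected subtree. Here vertex b appears in no bag, so the decomposition is invalid.

No — vertex b appears in no bag.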